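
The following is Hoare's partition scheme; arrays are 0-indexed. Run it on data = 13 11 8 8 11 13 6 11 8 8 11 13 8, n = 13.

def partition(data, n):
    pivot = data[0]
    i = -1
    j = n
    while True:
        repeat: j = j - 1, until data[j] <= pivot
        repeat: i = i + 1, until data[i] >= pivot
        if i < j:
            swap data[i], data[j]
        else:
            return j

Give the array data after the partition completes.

8 11 8 8 11 13 6 11 8 8 11 13 13

pivot = data[0] = 13; i = -1, j = 13
j→12 (data[12]=8≤13), i→0 (data[0]=13≥13); i<j, swap → 8 11 8 8 11 13 6 11 8 8 11 13 13
j→11 (data[11]=13≤13), i→5 (data[5]=13≥13); i<j, swap → 8 11 8 8 11 13 6 11 8 8 11 13 13
j→10, i→11; i≥j, return j=10. data = 8 11 8 8 11 13 6 11 8 8 11 13 13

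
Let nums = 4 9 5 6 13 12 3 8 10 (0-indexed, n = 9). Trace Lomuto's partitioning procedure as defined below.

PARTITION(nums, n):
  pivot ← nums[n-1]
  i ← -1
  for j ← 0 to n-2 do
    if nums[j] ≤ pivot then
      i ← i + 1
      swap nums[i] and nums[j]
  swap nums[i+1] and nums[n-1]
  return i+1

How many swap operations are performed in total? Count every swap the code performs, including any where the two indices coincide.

pivot = nums[8] = 10; i = -1
j=0: nums[0]=4 ≤ 10 → i=0, swap nums[0],nums[0] (no change) → 4 9 5 6 13 12 3 8 10
j=1: nums[1]=9 ≤ 10 → i=1, swap nums[1],nums[1] (no change) → 4 9 5 6 13 12 3 8 10
j=2: nums[2]=5 ≤ 10 → i=2, swap nums[2],nums[2] (no change) → 4 9 5 6 13 12 3 8 10
j=3: nums[3]=6 ≤ 10 → i=3, swap nums[3],nums[3] (no change) → 4 9 5 6 13 12 3 8 10
j=4: nums[4]=13 > 10 → no swap
j=5: nums[5]=12 > 10 → no swap
j=6: nums[6]=3 ≤ 10 → i=4, swap nums[4],nums[6] → 4 9 5 6 3 12 13 8 10
j=7: nums[7]=8 ≤ 10 → i=5, swap nums[5],nums[7] → 4 9 5 6 3 8 13 12 10
final swap nums[6],nums[8] → 4 9 5 6 3 8 10 12 13; return 6

7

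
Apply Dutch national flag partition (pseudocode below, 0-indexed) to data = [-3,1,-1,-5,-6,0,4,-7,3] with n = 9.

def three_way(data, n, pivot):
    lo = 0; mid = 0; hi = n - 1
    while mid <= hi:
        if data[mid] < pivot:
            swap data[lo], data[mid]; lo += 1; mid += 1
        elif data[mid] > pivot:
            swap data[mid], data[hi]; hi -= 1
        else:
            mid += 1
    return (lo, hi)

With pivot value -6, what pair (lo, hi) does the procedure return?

pivot = -6; lo=0, mid=0, hi=8
data[mid]=-3>-6: swap data[0],data[8]; hi=7 → [3,1,-1,-5,-6,0,4,-7,-3]
data[mid]=3>-6: swap data[0],data[7]; hi=6 → [-7,1,-1,-5,-6,0,4,3,-3]
data[mid]=-7<-6: swap data[0],data[0]; lo=1,mid=1 → [-7,1,-1,-5,-6,0,4,3,-3]
data[mid]=1>-6: swap data[1],data[6]; hi=5 → [-7,4,-1,-5,-6,0,1,3,-3]
data[mid]=4>-6: swap data[1],data[5]; hi=4 → [-7,0,-1,-5,-6,4,1,3,-3]
data[mid]=0>-6: swap data[1],data[4]; hi=3 → [-7,-6,-1,-5,0,4,1,3,-3]
data[mid]=-6=-6: mid=2
data[mid]=-1>-6: swap data[2],data[3]; hi=2 → [-7,-6,-5,-1,0,4,1,3,-3]
data[mid]=-5>-6: swap data[2],data[2]; hi=1 → [-7,-6,-5,-1,0,4,1,3,-3]
end: lo=1, hi=1; data = [-7,-6,-5,-1,0,4,1,3,-3]

(1, 1)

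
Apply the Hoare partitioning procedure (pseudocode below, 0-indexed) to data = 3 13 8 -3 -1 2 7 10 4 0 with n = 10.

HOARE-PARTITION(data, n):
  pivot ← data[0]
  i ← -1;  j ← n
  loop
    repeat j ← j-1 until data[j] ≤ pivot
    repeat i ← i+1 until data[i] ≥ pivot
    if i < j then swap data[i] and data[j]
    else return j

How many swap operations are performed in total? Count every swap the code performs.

3

pivot=3
j stops at 9 (0), i stops at 0 (3); swap ⇒ 0 13 8 -3 -1 2 7 10 4 3
j stops at 5 (2), i stops at 1 (13); swap ⇒ 0 2 8 -3 -1 13 7 10 4 3
j stops at 4 (-1), i stops at 2 (8); swap ⇒ 0 2 -1 -3 8 13 7 10 4 3
j stops at 3, i stops at 4; i≥j ⇒ return 3. data=0 2 -1 -3 8 13 7 10 4 3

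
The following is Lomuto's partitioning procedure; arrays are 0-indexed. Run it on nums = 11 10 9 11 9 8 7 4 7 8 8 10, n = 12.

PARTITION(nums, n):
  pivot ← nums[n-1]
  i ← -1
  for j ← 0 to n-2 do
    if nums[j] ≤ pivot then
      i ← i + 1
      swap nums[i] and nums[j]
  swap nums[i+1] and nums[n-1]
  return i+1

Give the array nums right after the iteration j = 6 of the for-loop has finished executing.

pivot=10, i=-1
j=0: 11>10, skip
j=1: 10≤10, i=0, swap(0,1) ⇒ 10 11 9 11 9 8 7 4 7 8 8 10
j=2: 9≤10, i=1, swap(1,2) ⇒ 10 9 11 11 9 8 7 4 7 8 8 10
j=3: 11>10, skip
j=4: 9≤10, i=2, swap(2,4) ⇒ 10 9 9 11 11 8 7 4 7 8 8 10
j=5: 8≤10, i=3, swap(3,5) ⇒ 10 9 9 8 11 11 7 4 7 8 8 10
j=6: 7≤10, i=4, swap(4,6) ⇒ 10 9 9 8 7 11 11 4 7 8 8 10
(after j=6) nums = 10 9 9 8 7 11 11 4 7 8 8 10

10 9 9 8 7 11 11 4 7 8 8 10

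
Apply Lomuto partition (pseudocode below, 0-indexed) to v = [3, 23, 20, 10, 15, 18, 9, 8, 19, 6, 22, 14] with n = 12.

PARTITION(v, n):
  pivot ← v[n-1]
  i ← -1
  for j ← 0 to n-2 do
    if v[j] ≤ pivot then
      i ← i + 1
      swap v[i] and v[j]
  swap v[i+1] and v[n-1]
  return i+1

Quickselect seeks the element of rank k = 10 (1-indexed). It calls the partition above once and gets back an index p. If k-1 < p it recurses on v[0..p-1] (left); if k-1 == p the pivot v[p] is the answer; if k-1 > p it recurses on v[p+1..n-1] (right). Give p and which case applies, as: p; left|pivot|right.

pivot=14, i=-1
j=0: 3≤14, i=0, swap(0,0) ⇒ [3, 23, 20, 10, 15, 18, 9, 8, 19, 6, 22, 14]
j=1: 23>14, skip
j=2: 20>14, skip
j=3: 10≤14, i=1, swap(1,3) ⇒ [3, 10, 20, 23, 15, 18, 9, 8, 19, 6, 22, 14]
j=4: 15>14, skip
j=5: 18>14, skip
j=6: 9≤14, i=2, swap(2,6) ⇒ [3, 10, 9, 23, 15, 18, 20, 8, 19, 6, 22, 14]
j=7: 8≤14, i=3, swap(3,7) ⇒ [3, 10, 9, 8, 15, 18, 20, 23, 19, 6, 22, 14]
j=8: 19>14, skip
j=9: 6≤14, i=4, swap(4,9) ⇒ [3, 10, 9, 8, 6, 18, 20, 23, 19, 15, 22, 14]
j=10: 22>14, skip
swap(5,11) ⇒ [3, 10, 9, 8, 6, 14, 20, 23, 19, 15, 22, 18]; return 5
p = 5; k-1 = 9 > 5 ⇒ right

5; right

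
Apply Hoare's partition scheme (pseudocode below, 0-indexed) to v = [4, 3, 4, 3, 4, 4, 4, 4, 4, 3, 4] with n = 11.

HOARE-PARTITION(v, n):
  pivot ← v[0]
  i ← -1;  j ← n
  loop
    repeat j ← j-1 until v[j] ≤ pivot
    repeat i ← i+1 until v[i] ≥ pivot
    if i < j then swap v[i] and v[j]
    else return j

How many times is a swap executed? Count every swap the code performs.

4

pivot=4
j stops at 10 (4), i stops at 0 (4); swap ⇒ [4, 3, 4, 3, 4, 4, 4, 4, 4, 3, 4]
j stops at 9 (3), i stops at 2 (4); swap ⇒ [4, 3, 3, 3, 4, 4, 4, 4, 4, 4, 4]
j stops at 8 (4), i stops at 4 (4); swap ⇒ [4, 3, 3, 3, 4, 4, 4, 4, 4, 4, 4]
j stops at 7 (4), i stops at 5 (4); swap ⇒ [4, 3, 3, 3, 4, 4, 4, 4, 4, 4, 4]
j stops at 6, i stops at 6; i≥j ⇒ return 6. v=[4, 3, 3, 3, 4, 4, 4, 4, 4, 4, 4]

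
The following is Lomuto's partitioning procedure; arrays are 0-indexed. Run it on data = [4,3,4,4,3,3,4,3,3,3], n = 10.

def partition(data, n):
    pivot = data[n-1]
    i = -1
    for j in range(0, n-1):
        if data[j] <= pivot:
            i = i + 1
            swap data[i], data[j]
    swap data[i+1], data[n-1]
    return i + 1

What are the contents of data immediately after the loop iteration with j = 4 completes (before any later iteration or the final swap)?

pivot=3, i=-1
j=0: 4>3, skip
j=1: 3≤3, i=0, swap(0,1) ⇒ [3,4,4,4,3,3,4,3,3,3]
j=2: 4>3, skip
j=3: 4>3, skip
j=4: 3≤3, i=1, swap(1,4) ⇒ [3,3,4,4,4,3,4,3,3,3]
(after j=4) data = [3,3,4,4,4,3,4,3,3,3]

[3,3,4,4,4,3,4,3,3,3]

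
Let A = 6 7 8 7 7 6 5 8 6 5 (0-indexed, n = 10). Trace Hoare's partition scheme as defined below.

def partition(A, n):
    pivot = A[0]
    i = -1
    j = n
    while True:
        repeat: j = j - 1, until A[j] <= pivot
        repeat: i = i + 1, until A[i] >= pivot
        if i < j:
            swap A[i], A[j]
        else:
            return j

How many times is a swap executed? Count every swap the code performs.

pivot=6
j stops at 9 (5), i stops at 0 (6); swap ⇒ 5 7 8 7 7 6 5 8 6 6
j stops at 8 (6), i stops at 1 (7); swap ⇒ 5 6 8 7 7 6 5 8 7 6
j stops at 6 (5), i stops at 2 (8); swap ⇒ 5 6 5 7 7 6 8 8 7 6
j stops at 5 (6), i stops at 3 (7); swap ⇒ 5 6 5 6 7 7 8 8 7 6
j stops at 3, i stops at 4; i≥j ⇒ return 3. A=5 6 5 6 7 7 8 8 7 6

4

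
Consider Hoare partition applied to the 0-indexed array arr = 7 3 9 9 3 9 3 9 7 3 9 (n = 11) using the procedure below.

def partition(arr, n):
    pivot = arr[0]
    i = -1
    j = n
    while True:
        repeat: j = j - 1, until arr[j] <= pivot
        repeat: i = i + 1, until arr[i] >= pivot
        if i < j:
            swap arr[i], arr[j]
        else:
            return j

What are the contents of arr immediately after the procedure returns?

pivot = arr[0] = 7; i = -1, j = 11
j→9 (arr[9]=3≤7), i→0 (arr[0]=7≥7); i<j, swap → 3 3 9 9 3 9 3 9 7 7 9
j→8 (arr[8]=7≤7), i→2 (arr[2]=9≥7); i<j, swap → 3 3 7 9 3 9 3 9 9 7 9
j→6 (arr[6]=3≤7), i→3 (arr[3]=9≥7); i<j, swap → 3 3 7 3 3 9 9 9 9 7 9
j→4, i→5; i≥j, return j=4. arr = 3 3 7 3 3 9 9 9 9 7 9

3 3 7 3 3 9 9 9 9 7 9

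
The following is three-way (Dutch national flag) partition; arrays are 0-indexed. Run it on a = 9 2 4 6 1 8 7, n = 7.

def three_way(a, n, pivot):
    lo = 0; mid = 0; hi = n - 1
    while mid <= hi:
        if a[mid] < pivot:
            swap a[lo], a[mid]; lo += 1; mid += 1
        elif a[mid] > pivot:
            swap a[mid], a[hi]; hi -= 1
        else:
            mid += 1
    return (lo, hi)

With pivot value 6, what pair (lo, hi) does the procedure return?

pivot = 6; lo=0, mid=0, hi=6
a[mid]=9>6: swap a[0],a[6]; hi=5 → 7 2 4 6 1 8 9
a[mid]=7>6: swap a[0],a[5]; hi=4 → 8 2 4 6 1 7 9
a[mid]=8>6: swap a[0],a[4]; hi=3 → 1 2 4 6 8 7 9
a[mid]=1<6: swap a[0],a[0]; lo=1,mid=1 → 1 2 4 6 8 7 9
a[mid]=2<6: swap a[1],a[1]; lo=2,mid=2 → 1 2 4 6 8 7 9
a[mid]=4<6: swap a[2],a[2]; lo=3,mid=3 → 1 2 4 6 8 7 9
a[mid]=6=6: mid=4
end: lo=3, hi=3; a = 1 2 4 6 8 7 9

(3, 3)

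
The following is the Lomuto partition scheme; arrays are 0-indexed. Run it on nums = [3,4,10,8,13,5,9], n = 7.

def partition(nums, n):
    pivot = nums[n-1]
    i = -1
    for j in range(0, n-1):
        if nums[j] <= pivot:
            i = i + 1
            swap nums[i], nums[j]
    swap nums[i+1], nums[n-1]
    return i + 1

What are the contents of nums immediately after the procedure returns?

pivot=9, i=-1
j=0: 3≤9, i=0, swap(0,0) ⇒ [3,4,10,8,13,5,9]
j=1: 4≤9, i=1, swap(1,1) ⇒ [3,4,10,8,13,5,9]
j=2: 10>9, skip
j=3: 8≤9, i=2, swap(2,3) ⇒ [3,4,8,10,13,5,9]
j=4: 13>9, skip
j=5: 5≤9, i=3, swap(3,5) ⇒ [3,4,8,5,13,10,9]
swap(4,6) ⇒ [3,4,8,5,9,10,13]; return 4

[3,4,8,5,9,10,13]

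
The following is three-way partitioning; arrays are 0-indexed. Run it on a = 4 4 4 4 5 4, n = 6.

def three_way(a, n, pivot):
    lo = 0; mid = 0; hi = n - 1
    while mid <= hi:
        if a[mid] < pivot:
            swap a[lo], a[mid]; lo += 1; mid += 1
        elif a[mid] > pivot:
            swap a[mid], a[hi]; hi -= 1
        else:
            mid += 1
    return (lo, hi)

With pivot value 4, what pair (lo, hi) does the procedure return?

(0, 4)

pivot = 4; lo=0, mid=0, hi=5
a[mid]=4=4: mid=1
a[mid]=4=4: mid=2
a[mid]=4=4: mid=3
a[mid]=4=4: mid=4
a[mid]=5>4: swap a[4],a[5]; hi=4 → 4 4 4 4 4 5
a[mid]=4=4: mid=5
end: lo=0, hi=4; a = 4 4 4 4 4 5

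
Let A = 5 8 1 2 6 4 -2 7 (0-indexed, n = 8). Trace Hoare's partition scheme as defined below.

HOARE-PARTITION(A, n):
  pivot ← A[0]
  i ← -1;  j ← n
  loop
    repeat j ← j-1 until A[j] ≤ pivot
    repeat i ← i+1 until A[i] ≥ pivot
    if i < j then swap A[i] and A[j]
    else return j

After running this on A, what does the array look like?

-2 4 1 2 6 8 5 7

pivot=5
j stops at 6 (-2), i stops at 0 (5); swap ⇒ -2 8 1 2 6 4 5 7
j stops at 5 (4), i stops at 1 (8); swap ⇒ -2 4 1 2 6 8 5 7
j stops at 3, i stops at 4; i≥j ⇒ return 3. A=-2 4 1 2 6 8 5 7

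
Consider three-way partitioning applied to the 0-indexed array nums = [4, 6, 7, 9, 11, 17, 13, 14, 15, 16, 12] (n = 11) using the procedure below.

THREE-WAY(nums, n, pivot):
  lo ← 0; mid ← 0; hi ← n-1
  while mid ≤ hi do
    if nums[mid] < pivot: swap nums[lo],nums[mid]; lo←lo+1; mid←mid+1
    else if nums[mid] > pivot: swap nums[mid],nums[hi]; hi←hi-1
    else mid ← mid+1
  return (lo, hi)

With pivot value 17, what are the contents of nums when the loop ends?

pivot = 17; lo=0, mid=0, hi=10
nums[mid]=4<17: swap nums[0],nums[0]; lo=1,mid=1 → [4, 6, 7, 9, 11, 17, 13, 14, 15, 16, 12]
nums[mid]=6<17: swap nums[1],nums[1]; lo=2,mid=2 → [4, 6, 7, 9, 11, 17, 13, 14, 15, 16, 12]
nums[mid]=7<17: swap nums[2],nums[2]; lo=3,mid=3 → [4, 6, 7, 9, 11, 17, 13, 14, 15, 16, 12]
nums[mid]=9<17: swap nums[3],nums[3]; lo=4,mid=4 → [4, 6, 7, 9, 11, 17, 13, 14, 15, 16, 12]
nums[mid]=11<17: swap nums[4],nums[4]; lo=5,mid=5 → [4, 6, 7, 9, 11, 17, 13, 14, 15, 16, 12]
nums[mid]=17=17: mid=6
nums[mid]=13<17: swap nums[5],nums[6]; lo=6,mid=7 → [4, 6, 7, 9, 11, 13, 17, 14, 15, 16, 12]
nums[mid]=14<17: swap nums[6],nums[7]; lo=7,mid=8 → [4, 6, 7, 9, 11, 13, 14, 17, 15, 16, 12]
nums[mid]=15<17: swap nums[7],nums[8]; lo=8,mid=9 → [4, 6, 7, 9, 11, 13, 14, 15, 17, 16, 12]
nums[mid]=16<17: swap nums[8],nums[9]; lo=9,mid=10 → [4, 6, 7, 9, 11, 13, 14, 15, 16, 17, 12]
nums[mid]=12<17: swap nums[9],nums[10]; lo=10,mid=11 → [4, 6, 7, 9, 11, 13, 14, 15, 16, 12, 17]
end: lo=10, hi=10; nums = [4, 6, 7, 9, 11, 13, 14, 15, 16, 12, 17]

[4, 6, 7, 9, 11, 13, 14, 15, 16, 12, 17]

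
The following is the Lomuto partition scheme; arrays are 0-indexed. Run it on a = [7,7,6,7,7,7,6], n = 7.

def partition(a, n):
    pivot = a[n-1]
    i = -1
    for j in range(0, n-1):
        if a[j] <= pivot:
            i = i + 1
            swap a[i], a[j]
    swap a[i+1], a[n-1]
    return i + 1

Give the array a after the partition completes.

[6,6,7,7,7,7,7]

pivot=6, i=-1
j=0: 7>6, skip
j=1: 7>6, skip
j=2: 6≤6, i=0, swap(0,2) ⇒ [6,7,7,7,7,7,6]
j=3: 7>6, skip
j=4: 7>6, skip
j=5: 7>6, skip
swap(1,6) ⇒ [6,6,7,7,7,7,7]; return 1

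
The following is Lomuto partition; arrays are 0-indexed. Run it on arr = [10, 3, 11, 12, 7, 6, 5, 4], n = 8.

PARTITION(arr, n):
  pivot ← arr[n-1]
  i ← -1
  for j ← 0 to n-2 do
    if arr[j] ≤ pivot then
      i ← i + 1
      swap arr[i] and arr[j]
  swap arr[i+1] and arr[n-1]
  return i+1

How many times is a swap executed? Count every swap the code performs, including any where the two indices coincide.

pivot = arr[7] = 4; i = -1
j=0: arr[0]=10 > 4 → no swap
j=1: arr[1]=3 ≤ 4 → i=0, swap arr[0],arr[1] → [3, 10, 11, 12, 7, 6, 5, 4]
j=2: arr[2]=11 > 4 → no swap
j=3: arr[3]=12 > 4 → no swap
j=4: arr[4]=7 > 4 → no swap
j=5: arr[5]=6 > 4 → no swap
j=6: arr[6]=5 > 4 → no swap
final swap arr[1],arr[7] → [3, 4, 11, 12, 7, 6, 5, 10]; return 1

2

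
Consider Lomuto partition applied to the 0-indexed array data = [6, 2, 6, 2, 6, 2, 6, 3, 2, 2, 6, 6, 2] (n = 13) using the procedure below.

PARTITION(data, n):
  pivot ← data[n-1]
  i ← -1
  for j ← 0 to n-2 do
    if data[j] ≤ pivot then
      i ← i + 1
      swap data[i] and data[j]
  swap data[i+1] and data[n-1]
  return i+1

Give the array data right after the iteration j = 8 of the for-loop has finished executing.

pivot = data[12] = 2; i = -1
j=0: data[0]=6 > 2 → no swap
j=1: data[1]=2 ≤ 2 → i=0, swap data[0],data[1] → [2, 6, 6, 2, 6, 2, 6, 3, 2, 2, 6, 6, 2]
j=2: data[2]=6 > 2 → no swap
j=3: data[3]=2 ≤ 2 → i=1, swap data[1],data[3] → [2, 2, 6, 6, 6, 2, 6, 3, 2, 2, 6, 6, 2]
j=4: data[4]=6 > 2 → no swap
j=5: data[5]=2 ≤ 2 → i=2, swap data[2],data[5] → [2, 2, 2, 6, 6, 6, 6, 3, 2, 2, 6, 6, 2]
j=6: data[6]=6 > 2 → no swap
j=7: data[7]=3 > 2 → no swap
j=8: data[8]=2 ≤ 2 → i=3, swap data[3],data[8] → [2, 2, 2, 2, 6, 6, 6, 3, 6, 2, 6, 6, 2]
(after j=8) data = [2, 2, 2, 2, 6, 6, 6, 3, 6, 2, 6, 6, 2]

[2, 2, 2, 2, 6, 6, 6, 3, 6, 2, 6, 6, 2]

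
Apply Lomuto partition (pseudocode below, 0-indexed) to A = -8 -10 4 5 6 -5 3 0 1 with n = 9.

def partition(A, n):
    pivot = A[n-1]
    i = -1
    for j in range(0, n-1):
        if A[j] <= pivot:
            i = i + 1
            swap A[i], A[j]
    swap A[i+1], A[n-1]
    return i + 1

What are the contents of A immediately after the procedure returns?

pivot=1, i=-1
j=0: -8≤1, i=0, swap(0,0) ⇒ -8 -10 4 5 6 -5 3 0 1
j=1: -10≤1, i=1, swap(1,1) ⇒ -8 -10 4 5 6 -5 3 0 1
j=2: 4>1, skip
j=3: 5>1, skip
j=4: 6>1, skip
j=5: -5≤1, i=2, swap(2,5) ⇒ -8 -10 -5 5 6 4 3 0 1
j=6: 3>1, skip
j=7: 0≤1, i=3, swap(3,7) ⇒ -8 -10 -5 0 6 4 3 5 1
swap(4,8) ⇒ -8 -10 -5 0 1 4 3 5 6; return 4

-8 -10 -5 0 1 4 3 5 6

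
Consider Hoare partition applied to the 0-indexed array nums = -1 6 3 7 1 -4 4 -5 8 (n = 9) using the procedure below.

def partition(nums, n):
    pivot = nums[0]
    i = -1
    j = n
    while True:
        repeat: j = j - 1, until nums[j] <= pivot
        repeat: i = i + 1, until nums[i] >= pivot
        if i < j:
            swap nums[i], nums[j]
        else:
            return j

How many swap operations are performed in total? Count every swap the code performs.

pivot = nums[0] = -1; i = -1, j = 9
j→7 (nums[7]=-5≤-1), i→0 (nums[0]=-1≥-1); i<j, swap → -5 6 3 7 1 -4 4 -1 8
j→5 (nums[5]=-4≤-1), i→1 (nums[1]=6≥-1); i<j, swap → -5 -4 3 7 1 6 4 -1 8
j→1, i→2; i≥j, return j=1. nums = -5 -4 3 7 1 6 4 -1 8

2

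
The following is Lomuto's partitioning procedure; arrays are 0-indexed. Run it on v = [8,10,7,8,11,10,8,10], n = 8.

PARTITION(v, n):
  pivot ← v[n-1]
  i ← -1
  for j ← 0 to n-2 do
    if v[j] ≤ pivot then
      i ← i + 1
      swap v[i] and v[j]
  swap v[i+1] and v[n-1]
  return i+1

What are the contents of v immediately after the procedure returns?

[8,10,7,8,10,8,10,11]

pivot = v[7] = 10; i = -1
j=0: v[0]=8 ≤ 10 → i=0, swap v[0],v[0] (no change) → [8,10,7,8,11,10,8,10]
j=1: v[1]=10 ≤ 10 → i=1, swap v[1],v[1] (no change) → [8,10,7,8,11,10,8,10]
j=2: v[2]=7 ≤ 10 → i=2, swap v[2],v[2] (no change) → [8,10,7,8,11,10,8,10]
j=3: v[3]=8 ≤ 10 → i=3, swap v[3],v[3] (no change) → [8,10,7,8,11,10,8,10]
j=4: v[4]=11 > 10 → no swap
j=5: v[5]=10 ≤ 10 → i=4, swap v[4],v[5] → [8,10,7,8,10,11,8,10]
j=6: v[6]=8 ≤ 10 → i=5, swap v[5],v[6] → [8,10,7,8,10,8,11,10]
final swap v[6],v[7] → [8,10,7,8,10,8,10,11]; return 6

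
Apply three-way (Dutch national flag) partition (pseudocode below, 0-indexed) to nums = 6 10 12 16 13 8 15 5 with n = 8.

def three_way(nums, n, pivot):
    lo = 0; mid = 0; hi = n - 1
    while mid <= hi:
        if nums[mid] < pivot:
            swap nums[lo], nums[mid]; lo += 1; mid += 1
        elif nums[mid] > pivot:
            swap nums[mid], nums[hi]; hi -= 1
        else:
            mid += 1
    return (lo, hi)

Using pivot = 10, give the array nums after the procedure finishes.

pivot = 10; lo=0, mid=0, hi=7
nums[mid]=6<10: swap nums[0],nums[0]; lo=1,mid=1 → 6 10 12 16 13 8 15 5
nums[mid]=10=10: mid=2
nums[mid]=12>10: swap nums[2],nums[7]; hi=6 → 6 10 5 16 13 8 15 12
nums[mid]=5<10: swap nums[1],nums[2]; lo=2,mid=3 → 6 5 10 16 13 8 15 12
nums[mid]=16>10: swap nums[3],nums[6]; hi=5 → 6 5 10 15 13 8 16 12
nums[mid]=15>10: swap nums[3],nums[5]; hi=4 → 6 5 10 8 13 15 16 12
nums[mid]=8<10: swap nums[2],nums[3]; lo=3,mid=4 → 6 5 8 10 13 15 16 12
nums[mid]=13>10: swap nums[4],nums[4]; hi=3 → 6 5 8 10 13 15 16 12
end: lo=3, hi=3; nums = 6 5 8 10 13 15 16 12

6 5 8 10 13 15 16 12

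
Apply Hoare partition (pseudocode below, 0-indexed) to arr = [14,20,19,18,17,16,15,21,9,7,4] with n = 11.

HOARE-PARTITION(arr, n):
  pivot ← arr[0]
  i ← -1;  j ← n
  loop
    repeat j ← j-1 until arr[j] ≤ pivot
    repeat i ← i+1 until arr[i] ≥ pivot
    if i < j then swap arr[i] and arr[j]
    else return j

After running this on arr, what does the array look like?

[4,7,9,18,17,16,15,21,19,20,14]

pivot = arr[0] = 14; i = -1, j = 11
j→10 (arr[10]=4≤14), i→0 (arr[0]=14≥14); i<j, swap → [4,20,19,18,17,16,15,21,9,7,14]
j→9 (arr[9]=7≤14), i→1 (arr[1]=20≥14); i<j, swap → [4,7,19,18,17,16,15,21,9,20,14]
j→8 (arr[8]=9≤14), i→2 (arr[2]=19≥14); i<j, swap → [4,7,9,18,17,16,15,21,19,20,14]
j→2, i→3; i≥j, return j=2. arr = [4,7,9,18,17,16,15,21,19,20,14]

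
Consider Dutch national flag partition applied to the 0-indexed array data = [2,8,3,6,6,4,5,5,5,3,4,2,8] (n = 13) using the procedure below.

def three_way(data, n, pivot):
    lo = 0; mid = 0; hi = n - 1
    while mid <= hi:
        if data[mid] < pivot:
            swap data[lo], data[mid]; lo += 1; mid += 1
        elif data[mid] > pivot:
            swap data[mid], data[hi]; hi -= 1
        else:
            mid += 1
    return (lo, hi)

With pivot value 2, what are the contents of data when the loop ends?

[2,2,6,6,4,5,5,5,3,4,3,8,8]

pivot = 2; lo=0, mid=0, hi=12
data[mid]=2=2: mid=1
data[mid]=8>2: swap data[1],data[12]; hi=11 → [2,8,3,6,6,4,5,5,5,3,4,2,8]
data[mid]=8>2: swap data[1],data[11]; hi=10 → [2,2,3,6,6,4,5,5,5,3,4,8,8]
data[mid]=2=2: mid=2
data[mid]=3>2: swap data[2],data[10]; hi=9 → [2,2,4,6,6,4,5,5,5,3,3,8,8]
data[mid]=4>2: swap data[2],data[9]; hi=8 → [2,2,3,6,6,4,5,5,5,4,3,8,8]
data[mid]=3>2: swap data[2],data[8]; hi=7 → [2,2,5,6,6,4,5,5,3,4,3,8,8]
data[mid]=5>2: swap data[2],data[7]; hi=6 → [2,2,5,6,6,4,5,5,3,4,3,8,8]
data[mid]=5>2: swap data[2],data[6]; hi=5 → [2,2,5,6,6,4,5,5,3,4,3,8,8]
data[mid]=5>2: swap data[2],data[5]; hi=4 → [2,2,4,6,6,5,5,5,3,4,3,8,8]
data[mid]=4>2: swap data[2],data[4]; hi=3 → [2,2,6,6,4,5,5,5,3,4,3,8,8]
data[mid]=6>2: swap data[2],data[3]; hi=2 → [2,2,6,6,4,5,5,5,3,4,3,8,8]
data[mid]=6>2: swap data[2],data[2]; hi=1 → [2,2,6,6,4,5,5,5,3,4,3,8,8]
end: lo=0, hi=1; data = [2,2,6,6,4,5,5,5,3,4,3,8,8]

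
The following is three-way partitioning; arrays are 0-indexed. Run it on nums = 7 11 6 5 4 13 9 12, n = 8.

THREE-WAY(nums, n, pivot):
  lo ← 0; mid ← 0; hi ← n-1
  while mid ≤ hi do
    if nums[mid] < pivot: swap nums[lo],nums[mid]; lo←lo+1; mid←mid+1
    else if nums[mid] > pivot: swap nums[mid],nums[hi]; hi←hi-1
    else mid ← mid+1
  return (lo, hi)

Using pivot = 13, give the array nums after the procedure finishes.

lo=0 mid=0 hi=7
7<13: swap(0,0), lo=1 mid=1 ⇒ 7 11 6 5 4 13 9 12
11<13: swap(1,1), lo=2 mid=2 ⇒ 7 11 6 5 4 13 9 12
6<13: swap(2,2), lo=3 mid=3 ⇒ 7 11 6 5 4 13 9 12
5<13: swap(3,3), lo=4 mid=4 ⇒ 7 11 6 5 4 13 9 12
4<13: swap(4,4), lo=5 mid=5 ⇒ 7 11 6 5 4 13 9 12
13=13: mid=6
9<13: swap(5,6), lo=6 mid=7 ⇒ 7 11 6 5 4 9 13 12
12<13: swap(6,7), lo=7 mid=8 ⇒ 7 11 6 5 4 9 12 13
done. lo=7 hi=7; nums=7 11 6 5 4 9 12 13

7 11 6 5 4 9 12 13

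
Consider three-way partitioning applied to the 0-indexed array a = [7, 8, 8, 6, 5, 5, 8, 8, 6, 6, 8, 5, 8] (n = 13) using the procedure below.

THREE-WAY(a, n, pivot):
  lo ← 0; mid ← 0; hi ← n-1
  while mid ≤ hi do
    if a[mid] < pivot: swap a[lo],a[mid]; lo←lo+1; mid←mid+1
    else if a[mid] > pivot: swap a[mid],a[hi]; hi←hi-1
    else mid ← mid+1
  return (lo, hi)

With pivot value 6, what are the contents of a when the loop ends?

[5, 5, 5, 6, 6, 6, 8, 8, 8, 8, 8, 8, 7]

pivot = 6; lo=0, mid=0, hi=12
a[mid]=7>6: swap a[0],a[12]; hi=11 → [8, 8, 8, 6, 5, 5, 8, 8, 6, 6, 8, 5, 7]
a[mid]=8>6: swap a[0],a[11]; hi=10 → [5, 8, 8, 6, 5, 5, 8, 8, 6, 6, 8, 8, 7]
a[mid]=5<6: swap a[0],a[0]; lo=1,mid=1 → [5, 8, 8, 6, 5, 5, 8, 8, 6, 6, 8, 8, 7]
a[mid]=8>6: swap a[1],a[10]; hi=9 → [5, 8, 8, 6, 5, 5, 8, 8, 6, 6, 8, 8, 7]
a[mid]=8>6: swap a[1],a[9]; hi=8 → [5, 6, 8, 6, 5, 5, 8, 8, 6, 8, 8, 8, 7]
a[mid]=6=6: mid=2
a[mid]=8>6: swap a[2],a[8]; hi=7 → [5, 6, 6, 6, 5, 5, 8, 8, 8, 8, 8, 8, 7]
a[mid]=6=6: mid=3
a[mid]=6=6: mid=4
a[mid]=5<6: swap a[1],a[4]; lo=2,mid=5 → [5, 5, 6, 6, 6, 5, 8, 8, 8, 8, 8, 8, 7]
a[mid]=5<6: swap a[2],a[5]; lo=3,mid=6 → [5, 5, 5, 6, 6, 6, 8, 8, 8, 8, 8, 8, 7]
a[mid]=8>6: swap a[6],a[7]; hi=6 → [5, 5, 5, 6, 6, 6, 8, 8, 8, 8, 8, 8, 7]
a[mid]=8>6: swap a[6],a[6]; hi=5 → [5, 5, 5, 6, 6, 6, 8, 8, 8, 8, 8, 8, 7]
end: lo=3, hi=5; a = [5, 5, 5, 6, 6, 6, 8, 8, 8, 8, 8, 8, 7]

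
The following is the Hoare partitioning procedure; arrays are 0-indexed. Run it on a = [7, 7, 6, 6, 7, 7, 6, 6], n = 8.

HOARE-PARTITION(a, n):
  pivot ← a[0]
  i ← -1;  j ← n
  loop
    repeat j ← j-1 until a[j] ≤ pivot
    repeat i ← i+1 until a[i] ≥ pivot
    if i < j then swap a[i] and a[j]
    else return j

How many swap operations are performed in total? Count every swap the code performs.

pivot = a[0] = 7; i = -1, j = 8
j→7 (a[7]=6≤7), i→0 (a[0]=7≥7); i<j, swap → [6, 7, 6, 6, 7, 7, 6, 7]
j→6 (a[6]=6≤7), i→1 (a[1]=7≥7); i<j, swap → [6, 6, 6, 6, 7, 7, 7, 7]
j→5 (a[5]=7≤7), i→4 (a[4]=7≥7); i<j, swap → [6, 6, 6, 6, 7, 7, 7, 7]
j→4, i→5; i≥j, return j=4. a = [6, 6, 6, 6, 7, 7, 7, 7]

3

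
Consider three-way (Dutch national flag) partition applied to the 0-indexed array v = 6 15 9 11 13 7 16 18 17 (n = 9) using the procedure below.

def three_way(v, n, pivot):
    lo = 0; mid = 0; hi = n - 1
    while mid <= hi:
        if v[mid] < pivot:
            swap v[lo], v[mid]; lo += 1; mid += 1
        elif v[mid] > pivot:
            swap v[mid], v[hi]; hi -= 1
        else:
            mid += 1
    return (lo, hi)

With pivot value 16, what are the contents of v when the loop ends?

pivot = 16; lo=0, mid=0, hi=8
v[mid]=6<16: swap v[0],v[0]; lo=1,mid=1 → 6 15 9 11 13 7 16 18 17
v[mid]=15<16: swap v[1],v[1]; lo=2,mid=2 → 6 15 9 11 13 7 16 18 17
v[mid]=9<16: swap v[2],v[2]; lo=3,mid=3 → 6 15 9 11 13 7 16 18 17
v[mid]=11<16: swap v[3],v[3]; lo=4,mid=4 → 6 15 9 11 13 7 16 18 17
v[mid]=13<16: swap v[4],v[4]; lo=5,mid=5 → 6 15 9 11 13 7 16 18 17
v[mid]=7<16: swap v[5],v[5]; lo=6,mid=6 → 6 15 9 11 13 7 16 18 17
v[mid]=16=16: mid=7
v[mid]=18>16: swap v[7],v[8]; hi=7 → 6 15 9 11 13 7 16 17 18
v[mid]=17>16: swap v[7],v[7]; hi=6 → 6 15 9 11 13 7 16 17 18
end: lo=6, hi=6; v = 6 15 9 11 13 7 16 17 18

6 15 9 11 13 7 16 17 18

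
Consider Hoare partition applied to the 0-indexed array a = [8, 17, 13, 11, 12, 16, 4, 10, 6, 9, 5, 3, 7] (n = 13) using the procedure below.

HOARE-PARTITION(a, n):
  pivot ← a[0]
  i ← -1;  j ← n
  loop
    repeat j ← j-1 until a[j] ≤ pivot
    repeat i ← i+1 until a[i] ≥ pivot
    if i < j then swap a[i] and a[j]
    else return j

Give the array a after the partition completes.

[7, 3, 5, 6, 4, 16, 12, 10, 11, 9, 13, 17, 8]

pivot = a[0] = 8; i = -1, j = 13
j→12 (a[12]=7≤8), i→0 (a[0]=8≥8); i<j, swap → [7, 17, 13, 11, 12, 16, 4, 10, 6, 9, 5, 3, 8]
j→11 (a[11]=3≤8), i→1 (a[1]=17≥8); i<j, swap → [7, 3, 13, 11, 12, 16, 4, 10, 6, 9, 5, 17, 8]
j→10 (a[10]=5≤8), i→2 (a[2]=13≥8); i<j, swap → [7, 3, 5, 11, 12, 16, 4, 10, 6, 9, 13, 17, 8]
j→8 (a[8]=6≤8), i→3 (a[3]=11≥8); i<j, swap → [7, 3, 5, 6, 12, 16, 4, 10, 11, 9, 13, 17, 8]
j→6 (a[6]=4≤8), i→4 (a[4]=12≥8); i<j, swap → [7, 3, 5, 6, 4, 16, 12, 10, 11, 9, 13, 17, 8]
j→4, i→5; i≥j, return j=4. a = [7, 3, 5, 6, 4, 16, 12, 10, 11, 9, 13, 17, 8]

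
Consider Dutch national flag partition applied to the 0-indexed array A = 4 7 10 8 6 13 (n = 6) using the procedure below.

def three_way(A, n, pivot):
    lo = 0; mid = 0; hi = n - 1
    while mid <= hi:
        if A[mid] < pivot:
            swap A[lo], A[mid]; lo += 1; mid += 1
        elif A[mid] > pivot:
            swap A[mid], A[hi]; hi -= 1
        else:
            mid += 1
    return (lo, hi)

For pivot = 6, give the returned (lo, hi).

(1, 1)

lo=0 mid=0 hi=5
4<6: swap(0,0), lo=1 mid=1 ⇒ 4 7 10 8 6 13
7>6: swap(1,5), hi=4 ⇒ 4 13 10 8 6 7
13>6: swap(1,4), hi=3 ⇒ 4 6 10 8 13 7
6=6: mid=2
10>6: swap(2,3), hi=2 ⇒ 4 6 8 10 13 7
8>6: swap(2,2), hi=1 ⇒ 4 6 8 10 13 7
done. lo=1 hi=1; A=4 6 8 10 13 7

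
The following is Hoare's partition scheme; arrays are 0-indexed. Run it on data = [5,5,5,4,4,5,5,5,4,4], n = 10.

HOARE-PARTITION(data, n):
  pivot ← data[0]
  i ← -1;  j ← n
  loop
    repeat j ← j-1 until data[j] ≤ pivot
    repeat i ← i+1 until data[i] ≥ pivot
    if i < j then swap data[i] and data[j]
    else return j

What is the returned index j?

pivot=5
j stops at 9 (4), i stops at 0 (5); swap ⇒ [4,5,5,4,4,5,5,5,4,5]
j stops at 8 (4), i stops at 1 (5); swap ⇒ [4,4,5,4,4,5,5,5,5,5]
j stops at 7 (5), i stops at 2 (5); swap ⇒ [4,4,5,4,4,5,5,5,5,5]
j stops at 6 (5), i stops at 5 (5); swap ⇒ [4,4,5,4,4,5,5,5,5,5]
j stops at 5, i stops at 6; i≥j ⇒ return 5. data=[4,4,5,4,4,5,5,5,5,5]

5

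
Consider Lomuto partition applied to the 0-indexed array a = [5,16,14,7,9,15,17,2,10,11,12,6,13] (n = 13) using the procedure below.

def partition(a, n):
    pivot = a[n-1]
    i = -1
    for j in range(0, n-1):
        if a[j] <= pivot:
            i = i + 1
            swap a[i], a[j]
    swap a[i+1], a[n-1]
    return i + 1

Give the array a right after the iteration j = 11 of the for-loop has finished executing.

pivot = a[12] = 13; i = -1
j=0: a[0]=5 ≤ 13 → i=0, swap a[0],a[0] (no change) → [5,16,14,7,9,15,17,2,10,11,12,6,13]
j=1: a[1]=16 > 13 → no swap
j=2: a[2]=14 > 13 → no swap
j=3: a[3]=7 ≤ 13 → i=1, swap a[1],a[3] → [5,7,14,16,9,15,17,2,10,11,12,6,13]
j=4: a[4]=9 ≤ 13 → i=2, swap a[2],a[4] → [5,7,9,16,14,15,17,2,10,11,12,6,13]
j=5: a[5]=15 > 13 → no swap
j=6: a[6]=17 > 13 → no swap
j=7: a[7]=2 ≤ 13 → i=3, swap a[3],a[7] → [5,7,9,2,14,15,17,16,10,11,12,6,13]
j=8: a[8]=10 ≤ 13 → i=4, swap a[4],a[8] → [5,7,9,2,10,15,17,16,14,11,12,6,13]
j=9: a[9]=11 ≤ 13 → i=5, swap a[5],a[9] → [5,7,9,2,10,11,17,16,14,15,12,6,13]
j=10: a[10]=12 ≤ 13 → i=6, swap a[6],a[10] → [5,7,9,2,10,11,12,16,14,15,17,6,13]
j=11: a[11]=6 ≤ 13 → i=7, swap a[7],a[11] → [5,7,9,2,10,11,12,6,14,15,17,16,13]
(after j=11) a = [5,7,9,2,10,11,12,6,14,15,17,16,13]

[5,7,9,2,10,11,12,6,14,15,17,16,13]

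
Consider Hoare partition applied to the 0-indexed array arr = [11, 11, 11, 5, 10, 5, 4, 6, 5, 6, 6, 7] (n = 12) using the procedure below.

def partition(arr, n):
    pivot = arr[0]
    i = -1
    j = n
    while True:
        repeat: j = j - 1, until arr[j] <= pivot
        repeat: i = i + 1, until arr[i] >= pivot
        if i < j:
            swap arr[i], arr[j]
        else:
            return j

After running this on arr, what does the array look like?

[7, 6, 6, 5, 10, 5, 4, 6, 5, 11, 11, 11]

pivot = arr[0] = 11; i = -1, j = 12
j→11 (arr[11]=7≤11), i→0 (arr[0]=11≥11); i<j, swap → [7, 11, 11, 5, 10, 5, 4, 6, 5, 6, 6, 11]
j→10 (arr[10]=6≤11), i→1 (arr[1]=11≥11); i<j, swap → [7, 6, 11, 5, 10, 5, 4, 6, 5, 6, 11, 11]
j→9 (arr[9]=6≤11), i→2 (arr[2]=11≥11); i<j, swap → [7, 6, 6, 5, 10, 5, 4, 6, 5, 11, 11, 11]
j→8, i→9; i≥j, return j=8. arr = [7, 6, 6, 5, 10, 5, 4, 6, 5, 11, 11, 11]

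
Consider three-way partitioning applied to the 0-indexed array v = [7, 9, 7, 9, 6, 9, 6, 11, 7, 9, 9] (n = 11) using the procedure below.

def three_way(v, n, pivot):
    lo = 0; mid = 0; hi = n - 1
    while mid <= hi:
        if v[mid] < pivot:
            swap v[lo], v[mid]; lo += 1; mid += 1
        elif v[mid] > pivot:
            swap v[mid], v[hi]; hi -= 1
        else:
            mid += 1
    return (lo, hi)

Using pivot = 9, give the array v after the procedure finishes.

pivot = 9; lo=0, mid=0, hi=10
v[mid]=7<9: swap v[0],v[0]; lo=1,mid=1 → [7, 9, 7, 9, 6, 9, 6, 11, 7, 9, 9]
v[mid]=9=9: mid=2
v[mid]=7<9: swap v[1],v[2]; lo=2,mid=3 → [7, 7, 9, 9, 6, 9, 6, 11, 7, 9, 9]
v[mid]=9=9: mid=4
v[mid]=6<9: swap v[2],v[4]; lo=3,mid=5 → [7, 7, 6, 9, 9, 9, 6, 11, 7, 9, 9]
v[mid]=9=9: mid=6
v[mid]=6<9: swap v[3],v[6]; lo=4,mid=7 → [7, 7, 6, 6, 9, 9, 9, 11, 7, 9, 9]
v[mid]=11>9: swap v[7],v[10]; hi=9 → [7, 7, 6, 6, 9, 9, 9, 9, 7, 9, 11]
v[mid]=9=9: mid=8
v[mid]=7<9: swap v[4],v[8]; lo=5,mid=9 → [7, 7, 6, 6, 7, 9, 9, 9, 9, 9, 11]
v[mid]=9=9: mid=10
end: lo=5, hi=9; v = [7, 7, 6, 6, 7, 9, 9, 9, 9, 9, 11]

[7, 7, 6, 6, 7, 9, 9, 9, 9, 9, 11]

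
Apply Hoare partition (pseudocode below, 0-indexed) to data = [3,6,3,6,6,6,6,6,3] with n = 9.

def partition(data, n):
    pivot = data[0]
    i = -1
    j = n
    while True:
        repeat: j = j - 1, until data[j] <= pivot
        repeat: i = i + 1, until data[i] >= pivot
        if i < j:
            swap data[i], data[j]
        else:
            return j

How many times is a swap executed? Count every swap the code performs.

2

pivot = data[0] = 3; i = -1, j = 9
j→8 (data[8]=3≤3), i→0 (data[0]=3≥3); i<j, swap → [3,6,3,6,6,6,6,6,3]
j→2 (data[2]=3≤3), i→1 (data[1]=6≥3); i<j, swap → [3,3,6,6,6,6,6,6,3]
j→1, i→2; i≥j, return j=1. data = [3,3,6,6,6,6,6,6,3]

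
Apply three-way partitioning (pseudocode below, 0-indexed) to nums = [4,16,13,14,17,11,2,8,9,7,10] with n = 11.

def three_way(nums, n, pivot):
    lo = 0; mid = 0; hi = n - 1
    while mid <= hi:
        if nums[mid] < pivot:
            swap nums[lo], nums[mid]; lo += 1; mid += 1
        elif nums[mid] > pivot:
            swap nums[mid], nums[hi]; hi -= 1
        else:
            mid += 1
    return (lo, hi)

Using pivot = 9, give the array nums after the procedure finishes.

[4,7,8,2,9,11,17,14,13,10,16]

lo=0 mid=0 hi=10
4<9: swap(0,0), lo=1 mid=1 ⇒ [4,16,13,14,17,11,2,8,9,7,10]
16>9: swap(1,10), hi=9 ⇒ [4,10,13,14,17,11,2,8,9,7,16]
10>9: swap(1,9), hi=8 ⇒ [4,7,13,14,17,11,2,8,9,10,16]
7<9: swap(1,1), lo=2 mid=2 ⇒ [4,7,13,14,17,11,2,8,9,10,16]
13>9: swap(2,8), hi=7 ⇒ [4,7,9,14,17,11,2,8,13,10,16]
9=9: mid=3
14>9: swap(3,7), hi=6 ⇒ [4,7,9,8,17,11,2,14,13,10,16]
8<9: swap(2,3), lo=3 mid=4 ⇒ [4,7,8,9,17,11,2,14,13,10,16]
17>9: swap(4,6), hi=5 ⇒ [4,7,8,9,2,11,17,14,13,10,16]
2<9: swap(3,4), lo=4 mid=5 ⇒ [4,7,8,2,9,11,17,14,13,10,16]
11>9: swap(5,5), hi=4 ⇒ [4,7,8,2,9,11,17,14,13,10,16]
done. lo=4 hi=4; nums=[4,7,8,2,9,11,17,14,13,10,16]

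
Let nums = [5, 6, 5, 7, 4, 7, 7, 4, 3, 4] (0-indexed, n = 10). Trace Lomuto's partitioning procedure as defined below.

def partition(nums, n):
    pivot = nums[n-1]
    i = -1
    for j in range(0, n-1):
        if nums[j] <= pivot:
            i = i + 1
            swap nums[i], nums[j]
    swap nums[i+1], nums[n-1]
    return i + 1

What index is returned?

3

pivot = nums[9] = 4; i = -1
j=0: nums[0]=5 > 4 → no swap
j=1: nums[1]=6 > 4 → no swap
j=2: nums[2]=5 > 4 → no swap
j=3: nums[3]=7 > 4 → no swap
j=4: nums[4]=4 ≤ 4 → i=0, swap nums[0],nums[4] → [4, 6, 5, 7, 5, 7, 7, 4, 3, 4]
j=5: nums[5]=7 > 4 → no swap
j=6: nums[6]=7 > 4 → no swap
j=7: nums[7]=4 ≤ 4 → i=1, swap nums[1],nums[7] → [4, 4, 5, 7, 5, 7, 7, 6, 3, 4]
j=8: nums[8]=3 ≤ 4 → i=2, swap nums[2],nums[8] → [4, 4, 3, 7, 5, 7, 7, 6, 5, 4]
final swap nums[3],nums[9] → [4, 4, 3, 4, 5, 7, 7, 6, 5, 7]; return 3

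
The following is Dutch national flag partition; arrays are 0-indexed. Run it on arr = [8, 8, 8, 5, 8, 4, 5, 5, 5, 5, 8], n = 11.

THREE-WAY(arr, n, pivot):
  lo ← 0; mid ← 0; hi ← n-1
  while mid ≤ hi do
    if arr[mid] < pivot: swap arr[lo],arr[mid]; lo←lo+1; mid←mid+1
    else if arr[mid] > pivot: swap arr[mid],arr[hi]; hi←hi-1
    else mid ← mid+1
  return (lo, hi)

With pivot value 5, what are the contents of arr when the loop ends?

[4, 5, 5, 5, 5, 5, 8, 8, 8, 8, 8]

pivot = 5; lo=0, mid=0, hi=10
arr[mid]=8>5: swap arr[0],arr[10]; hi=9 → [8, 8, 8, 5, 8, 4, 5, 5, 5, 5, 8]
arr[mid]=8>5: swap arr[0],arr[9]; hi=8 → [5, 8, 8, 5, 8, 4, 5, 5, 5, 8, 8]
arr[mid]=5=5: mid=1
arr[mid]=8>5: swap arr[1],arr[8]; hi=7 → [5, 5, 8, 5, 8, 4, 5, 5, 8, 8, 8]
arr[mid]=5=5: mid=2
arr[mid]=8>5: swap arr[2],arr[7]; hi=6 → [5, 5, 5, 5, 8, 4, 5, 8, 8, 8, 8]
arr[mid]=5=5: mid=3
arr[mid]=5=5: mid=4
arr[mid]=8>5: swap arr[4],arr[6]; hi=5 → [5, 5, 5, 5, 5, 4, 8, 8, 8, 8, 8]
arr[mid]=5=5: mid=5
arr[mid]=4<5: swap arr[0],arr[5]; lo=1,mid=6 → [4, 5, 5, 5, 5, 5, 8, 8, 8, 8, 8]
end: lo=1, hi=5; arr = [4, 5, 5, 5, 5, 5, 8, 8, 8, 8, 8]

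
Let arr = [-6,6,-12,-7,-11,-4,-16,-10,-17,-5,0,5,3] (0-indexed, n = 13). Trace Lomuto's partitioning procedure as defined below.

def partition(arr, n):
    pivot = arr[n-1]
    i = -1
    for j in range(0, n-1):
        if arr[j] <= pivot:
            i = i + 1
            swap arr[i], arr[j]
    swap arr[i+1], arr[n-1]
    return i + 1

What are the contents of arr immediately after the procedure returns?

[-6,-12,-7,-11,-4,-16,-10,-17,-5,0,3,5,6]

pivot = arr[12] = 3; i = -1
j=0: arr[0]=-6 ≤ 3 → i=0, swap arr[0],arr[0] (no change) → [-6,6,-12,-7,-11,-4,-16,-10,-17,-5,0,5,3]
j=1: arr[1]=6 > 3 → no swap
j=2: arr[2]=-12 ≤ 3 → i=1, swap arr[1],arr[2] → [-6,-12,6,-7,-11,-4,-16,-10,-17,-5,0,5,3]
j=3: arr[3]=-7 ≤ 3 → i=2, swap arr[2],arr[3] → [-6,-12,-7,6,-11,-4,-16,-10,-17,-5,0,5,3]
j=4: arr[4]=-11 ≤ 3 → i=3, swap arr[3],arr[4] → [-6,-12,-7,-11,6,-4,-16,-10,-17,-5,0,5,3]
j=5: arr[5]=-4 ≤ 3 → i=4, swap arr[4],arr[5] → [-6,-12,-7,-11,-4,6,-16,-10,-17,-5,0,5,3]
j=6: arr[6]=-16 ≤ 3 → i=5, swap arr[5],arr[6] → [-6,-12,-7,-11,-4,-16,6,-10,-17,-5,0,5,3]
j=7: arr[7]=-10 ≤ 3 → i=6, swap arr[6],arr[7] → [-6,-12,-7,-11,-4,-16,-10,6,-17,-5,0,5,3]
j=8: arr[8]=-17 ≤ 3 → i=7, swap arr[7],arr[8] → [-6,-12,-7,-11,-4,-16,-10,-17,6,-5,0,5,3]
j=9: arr[9]=-5 ≤ 3 → i=8, swap arr[8],arr[9] → [-6,-12,-7,-11,-4,-16,-10,-17,-5,6,0,5,3]
j=10: arr[10]=0 ≤ 3 → i=9, swap arr[9],arr[10] → [-6,-12,-7,-11,-4,-16,-10,-17,-5,0,6,5,3]
j=11: arr[11]=5 > 3 → no swap
final swap arr[10],arr[12] → [-6,-12,-7,-11,-4,-16,-10,-17,-5,0,3,5,6]; return 10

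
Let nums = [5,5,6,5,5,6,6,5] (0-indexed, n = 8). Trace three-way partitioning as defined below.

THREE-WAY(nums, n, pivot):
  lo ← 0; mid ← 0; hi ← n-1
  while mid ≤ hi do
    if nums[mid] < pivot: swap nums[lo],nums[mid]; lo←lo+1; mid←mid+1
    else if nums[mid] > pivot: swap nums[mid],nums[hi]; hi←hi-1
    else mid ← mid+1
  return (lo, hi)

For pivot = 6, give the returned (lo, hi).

pivot = 6; lo=0, mid=0, hi=7
nums[mid]=5<6: swap nums[0],nums[0]; lo=1,mid=1 → [5,5,6,5,5,6,6,5]
nums[mid]=5<6: swap nums[1],nums[1]; lo=2,mid=2 → [5,5,6,5,5,6,6,5]
nums[mid]=6=6: mid=3
nums[mid]=5<6: swap nums[2],nums[3]; lo=3,mid=4 → [5,5,5,6,5,6,6,5]
nums[mid]=5<6: swap nums[3],nums[4]; lo=4,mid=5 → [5,5,5,5,6,6,6,5]
nums[mid]=6=6: mid=6
nums[mid]=6=6: mid=7
nums[mid]=5<6: swap nums[4],nums[7]; lo=5,mid=8 → [5,5,5,5,5,6,6,6]
end: lo=5, hi=7; nums = [5,5,5,5,5,6,6,6]

(5, 7)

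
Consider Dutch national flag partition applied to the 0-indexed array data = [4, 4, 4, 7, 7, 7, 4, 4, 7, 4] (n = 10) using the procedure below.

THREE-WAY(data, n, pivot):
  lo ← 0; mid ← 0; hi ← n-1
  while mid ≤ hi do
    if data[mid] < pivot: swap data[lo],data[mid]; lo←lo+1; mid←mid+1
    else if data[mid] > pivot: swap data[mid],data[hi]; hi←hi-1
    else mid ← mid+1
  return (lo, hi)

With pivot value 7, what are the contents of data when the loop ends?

[4, 4, 4, 4, 4, 4, 7, 7, 7, 7]

lo=0 mid=0 hi=9
4<7: swap(0,0), lo=1 mid=1 ⇒ [4, 4, 4, 7, 7, 7, 4, 4, 7, 4]
4<7: swap(1,1), lo=2 mid=2 ⇒ [4, 4, 4, 7, 7, 7, 4, 4, 7, 4]
4<7: swap(2,2), lo=3 mid=3 ⇒ [4, 4, 4, 7, 7, 7, 4, 4, 7, 4]
7=7: mid=4
7=7: mid=5
7=7: mid=6
4<7: swap(3,6), lo=4 mid=7 ⇒ [4, 4, 4, 4, 7, 7, 7, 4, 7, 4]
4<7: swap(4,7), lo=5 mid=8 ⇒ [4, 4, 4, 4, 4, 7, 7, 7, 7, 4]
7=7: mid=9
4<7: swap(5,9), lo=6 mid=10 ⇒ [4, 4, 4, 4, 4, 4, 7, 7, 7, 7]
done. lo=6 hi=9; data=[4, 4, 4, 4, 4, 4, 7, 7, 7, 7]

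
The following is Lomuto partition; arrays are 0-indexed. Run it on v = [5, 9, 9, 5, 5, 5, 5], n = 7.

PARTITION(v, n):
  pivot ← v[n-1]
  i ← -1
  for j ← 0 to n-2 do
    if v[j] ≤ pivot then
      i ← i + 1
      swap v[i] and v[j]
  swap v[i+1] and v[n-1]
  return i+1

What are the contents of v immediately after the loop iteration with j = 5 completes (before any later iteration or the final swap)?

pivot=5, i=-1
j=0: 5≤5, i=0, swap(0,0) ⇒ [5, 9, 9, 5, 5, 5, 5]
j=1: 9>5, skip
j=2: 9>5, skip
j=3: 5≤5, i=1, swap(1,3) ⇒ [5, 5, 9, 9, 5, 5, 5]
j=4: 5≤5, i=2, swap(2,4) ⇒ [5, 5, 5, 9, 9, 5, 5]
j=5: 5≤5, i=3, swap(3,5) ⇒ [5, 5, 5, 5, 9, 9, 5]
(after j=5) v = [5, 5, 5, 5, 9, 9, 5]

[5, 5, 5, 5, 9, 9, 5]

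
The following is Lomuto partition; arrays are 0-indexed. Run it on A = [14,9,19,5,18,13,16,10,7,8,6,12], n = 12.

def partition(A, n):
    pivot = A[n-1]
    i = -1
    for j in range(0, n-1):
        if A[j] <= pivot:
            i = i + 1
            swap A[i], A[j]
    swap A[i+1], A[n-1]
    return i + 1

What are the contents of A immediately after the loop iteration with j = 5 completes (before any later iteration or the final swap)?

[9,5,19,14,18,13,16,10,7,8,6,12]

pivot = A[11] = 12; i = -1
j=0: A[0]=14 > 12 → no swap
j=1: A[1]=9 ≤ 12 → i=0, swap A[0],A[1] → [9,14,19,5,18,13,16,10,7,8,6,12]
j=2: A[2]=19 > 12 → no swap
j=3: A[3]=5 ≤ 12 → i=1, swap A[1],A[3] → [9,5,19,14,18,13,16,10,7,8,6,12]
j=4: A[4]=18 > 12 → no swap
j=5: A[5]=13 > 12 → no swap
(after j=5) A = [9,5,19,14,18,13,16,10,7,8,6,12]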